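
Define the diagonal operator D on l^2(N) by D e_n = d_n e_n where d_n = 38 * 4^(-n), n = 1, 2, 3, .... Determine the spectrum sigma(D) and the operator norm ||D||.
sigma(D) = {38 * 4^(-n) : n ≥ 1} ∪ {0}; ||D|| = 19/2

A bounded diagonal operator on l^2 with diagonal entries d_n has spectrum equal to the closure of {d_n : n ≥ 1}: every d_n is an eigenvalue (with eigenvector e_n), so {d_n} ⊂ sigma(D); the spectrum is closed, so its closure is too; and for lambda not in the closure, (D - lambda I) has bounded inverse (the diagonal entries 1/(d_n - lambda) are bounded). For our sequence d_n = 38 * 4^(-n), n = 1, 2, 3, ...:
  - {d_n} = {38 * 4^(-n) : n ≥ 1}; the only limit point is 0
  - closure = {38 * 4^(-n) : n ≥ 1} ∪ {0}
For the norm: a diagonal operator has ||D|| = sup_n |d_n|. Here d_n = 38 * 4^(-n) is positive and decreasing, so sup_n |d_n| = d_1 = 38/4 = 19/2. So ||D|| = 19/2.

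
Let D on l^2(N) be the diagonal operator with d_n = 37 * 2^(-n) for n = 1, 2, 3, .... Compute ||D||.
||D|| = 37/2 (attained at n = 1)

For D diagonal, ||D|| = sup_n |d_n|. The sequence d_n = 37 * 2^(-n) is positive and strictly decreasing (ratio 2^(-1) < 1), so the supremum is d_1 = 37/2. Hence ||D|| = 37/2.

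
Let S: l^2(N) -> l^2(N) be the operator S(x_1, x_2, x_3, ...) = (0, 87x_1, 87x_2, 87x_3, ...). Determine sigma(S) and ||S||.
sigma(S) = closed disk {z in C : |z| ≤ 87}; ||S|| = 87

Note S = 87·U where U is the unit right shift (U x)_k = x_{k-1} (with x_0 := 0); so ||S|| = 87||U|| and sigma(S) = 87·sigma(U). ||S x||^2 = sum_{k≥1} |87x_k|^2 = 7569||x||^2, so ||S|| = 87 and sigma(S) ⊂ {|z| ≤ 87}. For any |lambda| < 87, the equation (S - lambda I) x = 0 forces x_1 = 0, then 87x_k = lambda x_{k+1} ⇒ x = 0, so S has no eigenvalues. But (S - lambda I) is not surjective for |lambda| < 87: solving (S - lambda I) x = e_1 would require x_n proportional to (lambda/87)^(-n), which is not in l^2. So every |lambda| < 87 lies in the residual spectrum. The boundary |lambda| = 87 is in the approximate point spectrum (the spectrum is closed). Hence sigma(S) is the closed disk of radius 87.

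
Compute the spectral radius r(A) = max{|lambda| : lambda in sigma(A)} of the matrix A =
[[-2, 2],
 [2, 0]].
r(A) = (2 + sqrt(20))/2 ≈ 3.2361

The eigenvalues of A are the roots of its characteristic polynomial. With M = A (coefficients from the trace and determinant):
  p(λ) = det(λ I - M) = λ^2 + 2λ - 4.
For λ^2 + 2λ - 4 the discriminant is 20. It is nonnegative but not a perfect square, so the roots are real and irrational: λ = (-2 ± sqrt(20))/2 ≈ 1.2361, -3.2361.
Thus the eigenvalues (to 4 decimals) are 1.2361 (modulus 1.2361); -3.2361 (modulus 3.2361). The spectral radius is the largest modulus: r(A) = (2 + sqrt(20))/2 ≈ 3.2361. (Cross-check: r(A) ≤ ||A||_2 ≈ 3.2361; equality holds whenever A is normal, though it can also hold for some non-normal A.)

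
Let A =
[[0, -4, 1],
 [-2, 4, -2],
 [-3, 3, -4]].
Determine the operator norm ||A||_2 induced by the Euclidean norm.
||A||_2 ≈ 8.178 (= sqrt(largest eigenvalue of A^T A))

||A||_2 = sigma_max(A) = sqrt(lambda_max(A^T A)). Form the symmetric matrix M = A^T A =
[[13, -17, 16],
 [-17, 41, -24],
 [16, -24, 21]].
Its characteristic polynomial (trace, sum of principal 2x2 minors, determinant of M give the coefficients) is
  p(λ) = det(λ I - M) = λ^3 - 75λ^2 + 546λ - 196.
No integer candidate from the rational root theorem (±divisors of 196) is a root, so the roots are irrational. The cubic discriminant is Δ = 838501524 > 0, so there are three distinct real roots. p(0) = -196 and p(1) = 276 have opposite signs, so a root lies in (0, 1); Newton's method refines it to λ ≈ 0.3786. p(7) = 294 and p(8) = -116 have opposite signs, so a root lies in (7, 8); Newton's method refines it to λ ≈ 7.7415. p(66) = -3364 and p(67) = 474 have opposite signs, so a root lies in (66, 67); Newton's method refines it to λ ≈ 66.8799. Check (Vieta): the three roots sum to 75, matching tr M = 75.
So the eigenvalues of A^T A are ≈ 0.3786, 7.7415, 66.8799 (all ≥ 0, as they must be for A^T A). The largest is λ_max ≈ 66.8799, hence ||A||_2 = sqrt(λ_max) ≈ 8.178.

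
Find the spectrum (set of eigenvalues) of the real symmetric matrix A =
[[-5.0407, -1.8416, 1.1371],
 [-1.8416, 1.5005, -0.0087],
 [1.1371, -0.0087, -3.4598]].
sigma(A) ≈ {-6, -3, 2}

A is real symmetric, so its spectrum consists of real eigenvalues. Expanding the characteristic polynomial of the displayed matrix gives
  det(λ I - A) = p(λ) = λ^3 + (7)λ^2 + (0)λ + (-35.999).
Solving p(λ) = 0 yields eigenvalues ≈ -6, -3, 2. (A is shown rounded to 4 decimals, so these recover the underlying integer eigenvalues to within that precision.)
Verification: the trace of A = -7 equals the sum of eigenvalues -7, and det(A) ≈ 35.9990 matches the eigenvalue product 36.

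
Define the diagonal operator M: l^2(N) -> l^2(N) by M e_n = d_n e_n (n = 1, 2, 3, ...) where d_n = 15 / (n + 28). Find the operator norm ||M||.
||M|| = 15/29 (attained at n = 1)

For M diagonal, ||M|| = sup_n |d_n| = sup_n 15/(n + 28). This is positive and strictly decreasing in n, so the supremum is attained at n = 1: d_1 = 15/(1 + 28) = 15/29. Hence ||M|| = 15/29.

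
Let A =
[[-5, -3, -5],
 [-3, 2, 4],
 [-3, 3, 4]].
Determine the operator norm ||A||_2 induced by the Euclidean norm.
||A||_2 ≈ 8.8686 (= sqrt(largest eigenvalue of A^T A))

||A||_2 = sigma_max(A) = sqrt(lambda_max(A^T A)). Form the symmetric matrix M = A^T A =
[[43, 0, 1],
 [0, 22, 35],
 [1, 35, 57]].
Its characteristic polynomial (trace, sum of principal 2x2 minors, determinant of M give the coefficients) is
  p(λ) = det(λ I - M) = λ^3 - 122λ^2 + 3425λ - 1225.
No integer candidate from the rational root theorem (±divisors of 1225) is a root, so the roots are irrational. The cubic discriminant is Δ = 14164480425 > 0, so there are three distinct real roots. p(0) = -1225 and p(1) = 2079 have opposite signs, so a root lies in (0, 1); Newton's method refines it to λ ≈ 0.3623. p(42) = 1505 and p(43) = -21 have opposite signs, so a root lies in (42, 43); Newton's method refines it to λ ≈ 42.9862. p(78) = -1771 and p(79) = 987 have opposite signs, so a root lies in (78, 79); Newton's method refines it to λ ≈ 78.6515. Check (Vieta): the three roots sum to 122, matching tr M = 122.
So the eigenvalues of A^T A are ≈ 0.3623, 42.9862, 78.6515 (all ≥ 0, as they must be for A^T A). The largest is λ_max ≈ 78.6515, hence ||A||_2 = sqrt(λ_max) ≈ 8.8686.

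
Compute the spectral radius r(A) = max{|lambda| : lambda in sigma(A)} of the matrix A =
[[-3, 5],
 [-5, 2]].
r(A) = sqrt(19) ≈ 4.3589

The eigenvalues of A are the roots of its characteristic polynomial. With M = A (coefficients from the trace and determinant):
  p(λ) = det(λ I - M) = λ^2 + λ + 19.
For λ^2 + λ + 19 the discriminant is -75. It is negative, so the roots are the complex-conjugate pair λ = -1/2 ± (sqrt(75)/2) i ≈ -0.5 ± 4.3301i. For a conjugate pair the product of the roots equals the constant term, so |λ|^2 = 19 and |λ| = sqrt(19) ≈ 4.3589.
Thus the eigenvalues (to 4 decimals) are -0.5 ± 4.3301i (modulus 4.3589). The spectral radius is the largest modulus: r(A) = sqrt(19) ≈ 4.3589. (Cross-check: r(A) ≤ ||A||_2 ≈ 7.5249; equality holds whenever A is normal, though it can also hold for some non-normal A.)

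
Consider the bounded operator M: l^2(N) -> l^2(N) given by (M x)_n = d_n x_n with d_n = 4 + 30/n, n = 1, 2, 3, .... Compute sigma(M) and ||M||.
sigma(M) = {4 + 30/n : n ≥ 1} ∪ {4}; ||M|| = 34

A bounded diagonal operator on l^2 with diagonal entries d_n has spectrum equal to the closure of {d_n : n ≥ 1}: every d_n is an eigenvalue (with eigenvector e_n), so {d_n} ⊂ sigma(M); the spectrum is closed, so its closure is too; and for lambda not in the closure, (M - lambda I) has bounded inverse (the diagonal entries 1/(d_n - lambda) are bounded). For our sequence d_n = 4 + 30/n, n = 1, 2, 3, ...:
  - {d_n} = {4 + 30/n : n ≥ 1}; the only limit point is 4
  - closure = {4 + 30/n : n ≥ 1} ∪ {4}
For the norm: a diagonal operator has ||M|| = sup_n |d_n|. Here d_n = 4 + 30/n is positive and decreasing, so sup_n |d_n| = d_1 = 4 + 30 = 34. So ||M|| = 34.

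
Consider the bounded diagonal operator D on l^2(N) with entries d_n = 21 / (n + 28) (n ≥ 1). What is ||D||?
||D|| = 21/29 (attained at n = 1)

For D diagonal, ||D|| = sup_n |d_n| = sup_n 21/(n + 28). This is positive and strictly decreasing in n, so the supremum is attained at n = 1: d_1 = 21/(1 + 28) = 21/29. Hence ||D|| = 21/29.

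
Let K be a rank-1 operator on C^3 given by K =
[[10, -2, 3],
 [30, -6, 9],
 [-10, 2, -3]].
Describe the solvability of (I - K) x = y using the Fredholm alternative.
(I - K) is singular (det(I - K) = 0, i.e. 1 ∈ sigma(K)). (I - K) x = y is solvable iff y ⊥ ker((I - K)^*) = span{(10, -2, 3)}, i.e. iff 10y_1 - 2y_2 + 3y_3 = 0. When solvable, the solutions are x = y + c·(1, 3, -1), c arbitrary (ker(I - K) = span{(1, 3, -1)}, dimension 1).

K has rank 1, so it is an outer product K = u v^T: every row of K is a multiple of one row vector. Reading off the entries, u = (1, 3, -1) and v = (10, -2, 3) (row i of K equals u_i·v^T). A rank-one matrix u v^T satisfies K u = u (v·u) and kills the (2)-dimensional subspace v^⊥, so its characteristic polynomial is lambda^2 (lambda - v·u) with v·u = tr K = 1. Hence the eigenvalues of I - K are 1 (multiplicity 2) and 1 - (1) = 0, so det(I - K) = 0. (Direct check: I - K =
[[-9, 2, -3],
 [-30, 7, -9],
 [10, -2, 4]]
has determinant 0.) So 1 is an eigenvalue of K and (I - K) is not invertible. The finite-dimensional Fredholm alternative says: either (I - K) is invertible, or ker(I - K) ≠ {0} and then range(I - K) = ker((I - K)^*)^⊥, with dim ker(I - K) = dim ker((I - K)^*). We are in the second case, so we need both kernels. Kernel of I - K: (I - K) u = u - u (v·u) = u - u = 0, so ker(I - K) = span{u} = span{(1, 3, -1)} (it is exactly 1-dimensional because rank(I - K) = 2). Kernel of the adjoint: K is real, so (I - K)^* = I - K^T = I - v u^T, and (I - v u^T) v = v - v (u·v) = 0; hence ker((I - K)^*) = span{v} = span{(10, -2, 3)}. Therefore (I - K) x = y is solvable iff <y, v> = 0, i.e. iff 10y_1 - 2y_2 + 3y_3 = 0. When this holds, K y = u (v·y) = 0, so (I - K) y = y and x = y is a particular solution; the full solution set is the line x = y + c·u = y + c·(1, 3, -1), c ∈ C.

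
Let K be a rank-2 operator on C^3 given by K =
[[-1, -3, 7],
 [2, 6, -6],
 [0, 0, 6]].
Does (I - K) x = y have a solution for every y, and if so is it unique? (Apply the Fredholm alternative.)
(I - K) is invertible (det(I - K) = 20 ≠ 0), so for every y in C^3 the equation (I - K) x = y has a unique solution.

K has rank 2 and factors as K = U V^T = u1 v1^T + u2 v2^T with u1 = (2, 0, 3), v1 = (0, 0, 2), u2 = (-1, 2, 0), v2 = (1, 3, -3) (multiplying out reproduces the displayed K). The nonzero eigenvalues of U V^T coincide with those of the 2 x 2 matrix G = V^T U = [[v1·u1, v1·u2], [v2·u1, v2·u2]] = [[6, 0], [-7, 5]], and by the Sylvester determinant identity det(I_3 - U V^T) = det(I_2 - V^T U) = det([[-5, 0], [7, -4]]) = (-5)(-4) - (0)(7) = 20. (Direct check: I - K =
[[2, 3, -7],
 [-2, -5, 6],
 [0, 0, -5]]
has determinant 20.) The finite-dimensional Fredholm alternative says: either (I - K) is invertible, or ker(I - K) ≠ {0} and then range(I - K) = ker((I - K)^*)^⊥, with dim ker(I - K) = dim ker((I - K)^*). Since det(I - K) ≠ 0, 1 is not an eigenvalue of K and ker(I - K) = {0}, so we are in the first case: for every y there is a unique x = (I - K)^(-1) y. (Explicitly, by the Woodbury identity, (I - U V^T)^(-1) = I + U (I_2 - G)^(-1) V^T.)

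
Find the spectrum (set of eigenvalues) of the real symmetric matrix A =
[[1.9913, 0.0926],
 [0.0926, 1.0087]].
sigma(A) ≈ {1, 2}

A is real symmetric, so its spectrum consists of real eigenvalues. Expanding the characteristic polynomial of the displayed matrix gives
  det(λ I - A) = p(λ) = λ^2 + (-3)λ + (2).
Solving p(λ) = 0 yields eigenvalues ≈ 1, 2. (A is shown rounded to 4 decimals, so these recover the underlying integer eigenvalues to within that precision.)
Verification: the trace of A = 3 equals the sum of eigenvalues 3, and det(A) ≈ 2.0000 matches the eigenvalue product 2.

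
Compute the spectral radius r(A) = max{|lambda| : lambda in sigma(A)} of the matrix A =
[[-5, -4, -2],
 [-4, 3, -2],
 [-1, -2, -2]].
r(A) ≈ 7.4818

The eigenvalues of A are the roots of its characteristic polynomial. With M = A (coefficients from the trace, the sum of principal 2x2 minors, and det A):
  p(λ) = det(λ I - M) = λ^3 + 4λ^2 - 33λ - 52.
No integer candidate from the rational root theorem (±divisors of 52) is a root, so the roots are irrational. The cubic discriminant is Δ = 225028 > 0, so there are three distinct real roots. p(-8) = -44 and p(-7) = 32 have opposite signs, so a root lies in (-8, -7); Newton's method refines it to λ ≈ -7.4818. p(-2) = 22 and p(-1) = -16 have opposite signs, so a root lies in (-2, -1); Newton's method refines it to λ ≈ -1.4184. p(4) = -56 and p(5) = 8 have opposite signs, so a root lies in (4, 5); Newton's method refines it to λ ≈ 4.9001. Check (Vieta): the three roots sum to -4, matching tr M = -4.
Thus the eigenvalues (to 4 decimals) are -7.4818 (modulus 7.4818); -1.4184 (modulus 1.4184); 4.9001 (modulus 4.9001). The spectral radius is the largest modulus: r(A) ≈ 7.4818. (Cross-check: r(A) ≤ ||A||_2 ≈ 7.5403; equality holds whenever A is normal, though it can also hold for some non-normal A.)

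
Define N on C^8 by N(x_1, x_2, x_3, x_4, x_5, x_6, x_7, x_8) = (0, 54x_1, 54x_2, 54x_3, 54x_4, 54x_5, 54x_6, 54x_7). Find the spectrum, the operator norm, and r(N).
sigma(N) = {0}; ||N|| = 54; r(N) = 0. (N is nilpotent with N^8 = 0.)

On C^8, N is a strictly lower-triangular matrix with 54 on the subdiagonal and zeros elsewhere, so its characteristic polynomial is lambda^8 and every eigenvalue is 0: sigma(N) = {0}. For the operator norm, N e_i = 54e_{i+1} for i = 1, ..., 7 and N e_8 = 0, so the singular values of N are 54 (with multiplicity 7) and 0; hence ||N|| = 54. The spectral radius r(N) = max|lambda| = 0. Note ||N|| > r(N) — characteristic of non-normal nilpotent operators. Indeed N^8 = 0.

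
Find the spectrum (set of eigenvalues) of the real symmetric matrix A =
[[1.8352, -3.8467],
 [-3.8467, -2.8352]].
sigma(A) ≈ {-5, 4}

A is real symmetric, so its spectrum consists of real eigenvalues. Expanding the characteristic polynomial of the displayed matrix gives
  det(λ I - A) = p(λ) = λ^2 + (1)λ + (-20).
Solving p(λ) = 0 yields eigenvalues ≈ -5, 4. (A is shown rounded to 4 decimals, so these recover the underlying integer eigenvalues to within that precision.)
Verification: the trace of A = -1 equals the sum of eigenvalues -1, and det(A) ≈ -20.0003 matches the eigenvalue product -20.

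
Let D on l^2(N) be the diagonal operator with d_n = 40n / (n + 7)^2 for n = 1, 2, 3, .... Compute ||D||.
||D|| = 10/7 (attained at n = 7)

For D diagonal, ||D|| = sup_n |d_n|. Treat f(x) = 40x / (x + 7)^2 for real x > 0. By the quotient rule, f'(x) = 40(7 - x)/(x + 7)^3, which is positive for x < 7 and negative for x > 7. So f has a unique maximum at x = 7, and since 7 is a positive integer, the supremum over n ≥ 1 is attained at n = 7: d_7 = 40·7/(7 + 7)^2 = 40·7/196 = 10/7. Hence ||D|| = 10/7.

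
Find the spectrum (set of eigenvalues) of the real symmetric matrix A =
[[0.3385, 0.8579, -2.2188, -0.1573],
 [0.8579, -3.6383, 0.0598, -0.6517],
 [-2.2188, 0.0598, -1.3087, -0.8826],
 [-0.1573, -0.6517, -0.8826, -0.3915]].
sigma(A) ≈ {-4, -3, 0, 2}

A is real symmetric, so its spectrum consists of real eigenvalues. Expanding the characteristic polynomial of the displayed matrix gives
  det(λ I - A) = p(λ) = λ^4 + (5)λ^3 + (-2)λ^2 + (-24)λ + (0).
Solving p(λ) = 0 yields eigenvalues ≈ -4, -3, 0, 2. (A is shown rounded to 4 decimals, so these recover the underlying integer eigenvalues to within that precision.)
Verification: the trace of A = -5 equals the sum of eigenvalues -5, and det(A) ≈ 0.0004 matches the eigenvalue product 0.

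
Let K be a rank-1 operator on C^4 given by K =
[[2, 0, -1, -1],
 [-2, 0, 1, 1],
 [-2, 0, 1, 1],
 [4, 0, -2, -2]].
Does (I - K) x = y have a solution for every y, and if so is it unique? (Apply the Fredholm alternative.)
(I - K) is singular (det(I - K) = 0, i.e. 1 ∈ sigma(K)). (I - K) x = y is solvable iff y ⊥ ker((I - K)^*) = span{(2, 0, -1, -1)}, i.e. iff 2y_1 - y_3 - y_4 = 0. When solvable, the solutions are x = y + c·(1, -1, -1, 2), c arbitrary (ker(I - K) = span{(1, -1, -1, 2)}, dimension 1).

K has rank 1, so it is an outer product K = u v^T: every row of K is a multiple of one row vector. Reading off the entries, u = (1, -1, -1, 2) and v = (2, 0, -1, -1) (row i of K equals u_i·v^T). A rank-one matrix u v^T satisfies K u = u (v·u) and kills the (3)-dimensional subspace v^⊥, so its characteristic polynomial is lambda^3 (lambda - v·u) with v·u = tr K = 1. Hence the eigenvalues of I - K are 1 (multiplicity 3) and 1 - (1) = 0, so det(I - K) = 0. (Direct check: I - K =
[[-1, 0, 1, 1],
 [2, 1, -1, -1],
 [2, 0, 0, -1],
 [-4, 0, 2, 3]]
has determinant 0.) So 1 is an eigenvalue of K and (I - K) is not invertible. The finite-dimensional Fredholm alternative says: either (I - K) is invertible, or ker(I - K) ≠ {0} and then range(I - K) = ker((I - K)^*)^⊥, with dim ker(I - K) = dim ker((I - K)^*). We are in the second case, so we need both kernels. Kernel of I - K: (I - K) u = u - u (v·u) = u - u = 0, so ker(I - K) = span{u} = span{(1, -1, -1, 2)} (it is exactly 1-dimensional because rank(I - K) = 3). Kernel of the adjoint: K is real, so (I - K)^* = I - K^T = I - v u^T, and (I - v u^T) v = v - v (u·v) = 0; hence ker((I - K)^*) = span{v} = span{(2, 0, -1, -1)}. Therefore (I - K) x = y is solvable iff <y, v> = 0, i.e. iff 2y_1 - y_3 - y_4 = 0. When this holds, K y = u (v·y) = 0, so (I - K) y = y and x = y is a particular solution; the full solution set is the line x = y + c·u = y + c·(1, -1, -1, 2), c ∈ C.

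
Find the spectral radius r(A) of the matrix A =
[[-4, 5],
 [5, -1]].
r(A) = (5 + sqrt(109))/2 ≈ 7.7202

The eigenvalues of A are the roots of its characteristic polynomial. With M = A (coefficients from the trace and determinant):
  p(λ) = det(λ I - M) = λ^2 + 5λ - 21.
For λ^2 + 5λ - 21 the discriminant is 109. It is nonnegative but not a perfect square, so the roots are real and irrational: λ = (-5 ± sqrt(109))/2 ≈ 2.7202, -7.7202.
Thus the eigenvalues (to 4 decimals) are 2.7202 (modulus 2.7202); -7.7202 (modulus 7.7202). The spectral radius is the largest modulus: r(A) = (5 + sqrt(109))/2 ≈ 7.7202. (Cross-check: r(A) ≤ ||A||_2 ≈ 7.7202; equality holds whenever A is normal, though it can also hold for some non-normal A.)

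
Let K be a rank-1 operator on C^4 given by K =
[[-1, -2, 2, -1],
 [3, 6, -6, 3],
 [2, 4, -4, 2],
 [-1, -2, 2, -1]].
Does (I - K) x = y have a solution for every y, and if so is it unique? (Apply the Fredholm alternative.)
(I - K) is invertible (det(I - K) = 1 ≠ 0), so for every y in C^4 the equation (I - K) x = y has a unique solution.

K has rank 1, so it is an outer product K = u v^T: every row of K is a multiple of one row vector. Reading off the entries, u = (1, -3, -2, 1) and v = (-1, -2, 2, -1) (row i of K equals u_i·v^T). A rank-one matrix u v^T satisfies K u = u (v·u) and kills the (3)-dimensional subspace v^⊥, so its characteristic polynomial is lambda^3 (lambda - v·u) with v·u = tr K = 0. Hence the eigenvalues of I - K are 1 (multiplicity 3) and 1 - (0) = 1, so det(I - K) = 1. (Direct check: I - K =
[[2, 2, -2, 1],
 [-3, -5, 6, -3],
 [-2, -4, 5, -2],
 [1, 2, -2, 2]]
has determinant 1.) The finite-dimensional Fredholm alternative says: either (I - K) is invertible, or ker(I - K) ≠ {0} and then range(I - K) = ker((I - K)^*)^⊥, with dim ker(I - K) = dim ker((I - K)^*). Since det(I - K) ≠ 0, 1 is not an eigenvalue of K and ker(I - K) = {0}, so we are in the first case: for every y there is a unique x = (I - K)^(-1) y. Explicitly, by the Sherman–Morrison formula, (I - u v^T)^(-1) = I + u v^T/(1 - v·u), i.e. (I - K)^(-1) = I + K.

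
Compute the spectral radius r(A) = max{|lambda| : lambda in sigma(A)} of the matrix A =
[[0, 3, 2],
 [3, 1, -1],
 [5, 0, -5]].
r(A) ≈ 7.0149

The eigenvalues of A are the roots of its characteristic polynomial. With M = A (coefficients from the trace, the sum of principal 2x2 minors, and det A):
  p(λ) = det(λ I - M) = λ^3 + 4λ^2 - 24λ - 20.
No integer candidate from the rational root theorem (±divisors of 20) is a root, so the roots are irrational. The cubic discriminant is Δ = 93392 > 0, so there are three distinct real roots. p(-8) = -84 and p(-7) = 1 have opposite signs, so a root lies in (-8, -7); Newton's method refines it to λ ≈ -7.0149. p(-1) = 7 and p(0) = -20 have opposite signs, so a root lies in (-1, 0); Newton's method refines it to λ ≈ -0.7561. p(3) = -29 and p(4) = 12 have opposite signs, so a root lies in (3, 4); Newton's method refines it to λ ≈ 3.7709. Check (Vieta): the three roots sum to -4, matching tr M = -4.
Thus the eigenvalues (to 4 decimals) are -7.0149 (modulus 7.0149); -0.7561 (modulus 0.7561); 3.7709 (modulus 3.7709). The spectral radius is the largest modulus: r(A) ≈ 7.0149. (Cross-check: r(A) ≤ ||A||_2 ≈ 7.7525; equality holds whenever A is normal, though it can also hold for some non-normal A.)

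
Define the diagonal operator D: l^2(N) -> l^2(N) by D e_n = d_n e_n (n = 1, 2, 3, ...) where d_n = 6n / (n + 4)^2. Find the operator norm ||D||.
||D|| = 3/8 (attained at n = 4)

For D diagonal, ||D|| = sup_n |d_n|. Treat f(x) = 6x / (x + 4)^2 for real x > 0. By the quotient rule, f'(x) = 6(4 - x)/(x + 4)^3, which is positive for x < 4 and negative for x > 4. So f has a unique maximum at x = 4, and since 4 is a positive integer, the supremum over n ≥ 1 is attained at n = 4: d_4 = 6·4/(4 + 4)^2 = 6·4/64 = 3/8. Hence ||D|| = 3/8.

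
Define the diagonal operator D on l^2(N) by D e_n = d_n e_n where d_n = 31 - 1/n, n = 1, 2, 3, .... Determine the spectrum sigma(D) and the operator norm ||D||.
sigma(D) = {31 - 1/n : n ≥ 1} ∪ {31}; ||D|| = 31

A bounded diagonal operator on l^2 with diagonal entries d_n has spectrum equal to the closure of {d_n : n ≥ 1}: every d_n is an eigenvalue (with eigenvector e_n), so {d_n} ⊂ sigma(D); the spectrum is closed, so its closure is too; and for lambda not in the closure, (D - lambda I) has bounded inverse (the diagonal entries 1/(d_n - lambda) are bounded). For our sequence d_n = 31 - 1/n, n = 1, 2, 3, ...:
  - {d_n} = {31 - 1/n : n ≥ 1}; the only limit point is 31
  - closure = {31 - 1/n : n ≥ 1} ∪ {31}
For the norm: a diagonal operator has ||D|| = sup_n |d_n|. Here d_n = 31 - 1/n increases monotonically from d_1 = 30 toward 31, with all terms in [30, 31); so sup_n |d_n| = 31 (the supremum is the limit, not attained). So ||D|| = 31.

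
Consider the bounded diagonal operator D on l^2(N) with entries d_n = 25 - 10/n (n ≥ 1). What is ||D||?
||D|| = 25

For a diagonal operator on l^2 with entries d_n, ||D|| = sup_n |d_n|. Here d_1 = 15, d_2 = 20, ..., and d_n = 25 - 10/n increases monotonically toward 25. All terms lie in [15, 25), so |d_n| = d_n and the supremum is the limit 25, which is not attained by any individual d_n. Hence ||D|| = 25.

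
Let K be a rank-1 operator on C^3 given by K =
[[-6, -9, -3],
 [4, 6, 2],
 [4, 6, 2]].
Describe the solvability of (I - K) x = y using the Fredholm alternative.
(I - K) is invertible (det(I - K) = -1 ≠ 0), so for every y in C^3 the equation (I - K) x = y has a unique solution.

K has rank 1, so it is an outer product K = u v^T: every row of K is a multiple of one row vector. Reading off the entries, u = (3, -2, -2) and v = (-2, -3, -1) (row i of K equals u_i·v^T). A rank-one matrix u v^T satisfies K u = u (v·u) and kills the (2)-dimensional subspace v^⊥, so its characteristic polynomial is lambda^2 (lambda - v·u) with v·u = tr K = 2. Hence the eigenvalues of I - K are 1 (multiplicity 2) and 1 - (2) = -1, so det(I - K) = -1. (Direct check: I - K =
[[7, 9, 3],
 [-4, -5, -2],
 [-4, -6, -1]]
has determinant -1.) The finite-dimensional Fredholm alternative says: either (I - K) is invertible, or ker(I - K) ≠ {0} and then range(I - K) = ker((I - K)^*)^⊥, with dim ker(I - K) = dim ker((I - K)^*). Since det(I - K) ≠ 0, 1 is not an eigenvalue of K and ker(I - K) = {0}, so we are in the first case: for every y there is a unique x = (I - K)^(-1) y. Explicitly, by the Sherman–Morrison formula, (I - u v^T)^(-1) = I + u v^T/(1 - v·u), i.e. (I - K)^(-1) = I - K.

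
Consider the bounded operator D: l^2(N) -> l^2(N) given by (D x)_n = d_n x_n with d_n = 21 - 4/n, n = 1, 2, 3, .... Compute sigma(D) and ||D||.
sigma(D) = {21 - 4/n : n ≥ 1} ∪ {21}; ||D|| = 21

A bounded diagonal operator on l^2 with diagonal entries d_n has spectrum equal to the closure of {d_n : n ≥ 1}: every d_n is an eigenvalue (with eigenvector e_n), so {d_n} ⊂ sigma(D); the spectrum is closed, so its closure is too; and for lambda not in the closure, (D - lambda I) has bounded inverse (the diagonal entries 1/(d_n - lambda) are bounded). For our sequence d_n = 21 - 4/n, n = 1, 2, 3, ...:
  - {d_n} = {21 - 4/n : n ≥ 1}; the only limit point is 21
  - closure = {21 - 4/n : n ≥ 1} ∪ {21}
For the norm: a diagonal operator has ||D|| = sup_n |d_n|. Here d_n = 21 - 4/n increases monotonically from d_1 = 17 toward 21, with all terms in [17, 21); so sup_n |d_n| = 21 (the supremum is the limit, not attained). So ||D|| = 21.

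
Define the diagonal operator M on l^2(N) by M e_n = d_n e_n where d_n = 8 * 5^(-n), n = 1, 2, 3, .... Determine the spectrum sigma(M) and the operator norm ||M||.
sigma(M) = {8 * 5^(-n) : n ≥ 1} ∪ {0}; ||M|| = 8/5

A bounded diagonal operator on l^2 with diagonal entries d_n has spectrum equal to the closure of {d_n : n ≥ 1}: every d_n is an eigenvalue (with eigenvector e_n), so {d_n} ⊂ sigma(M); the spectrum is closed, so its closure is too; and for lambda not in the closure, (M - lambda I) has bounded inverse (the diagonal entries 1/(d_n - lambda) are bounded). For our sequence d_n = 8 * 5^(-n), n = 1, 2, 3, ...:
  - {d_n} = {8 * 5^(-n) : n ≥ 1}; the only limit point is 0
  - closure = {8 * 5^(-n) : n ≥ 1} ∪ {0}
For the norm: a diagonal operator has ||M|| = sup_n |d_n|. Here d_n = 8 * 5^(-n) is positive and decreasing, so sup_n |d_n| = d_1 = 8/5. So ||M|| = 8/5.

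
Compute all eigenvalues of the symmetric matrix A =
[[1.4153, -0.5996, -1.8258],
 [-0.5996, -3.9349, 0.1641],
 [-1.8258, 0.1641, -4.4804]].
sigma(A) ≈ {-5, -4, 2}

A is real symmetric, so its spectrum consists of real eigenvalues. Expanding the characteristic polynomial of the displayed matrix gives
  det(λ I - A) = p(λ) = λ^3 + (7)λ^2 + (2)λ + (-40).
Solving p(λ) = 0 yields eigenvalues ≈ -5, -4, 2. (A is shown rounded to 4 decimals, so these recover the underlying integer eigenvalues to within that precision.)
Verification: the trace of A = -7 equals the sum of eigenvalues -7, and det(A) ≈ 40.0008 matches the eigenvalue product 40.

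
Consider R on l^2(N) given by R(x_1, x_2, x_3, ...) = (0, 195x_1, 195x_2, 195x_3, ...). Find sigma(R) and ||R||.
sigma(R) = closed disk {z in C : |z| ≤ 195}; ||R|| = 195

Note R = 195·U where U is the unit right shift (U x)_k = x_{k-1} (with x_0 := 0); so ||R|| = 195||U|| and sigma(R) = 195·sigma(U). ||R x||^2 = sum_{k≥1} |195x_k|^2 = 38025||x||^2, so ||R|| = 195 and sigma(R) ⊂ {|z| ≤ 195}. For any |lambda| < 195, the equation (R - lambda I) x = 0 forces x_1 = 0, then 195x_k = lambda x_{k+1} ⇒ x = 0, so R has no eigenvalues. But (R - lambda I) is not surjective for |lambda| < 195: solving (R - lambda I) x = e_1 would require x_n proportional to (lambda/195)^(-n), which is not in l^2. So every |lambda| < 195 lies in the residual spectrum. The boundary |lambda| = 195 is in the approximate point spectrum (the spectrum is closed). Hence sigma(R) is the closed disk of radius 195.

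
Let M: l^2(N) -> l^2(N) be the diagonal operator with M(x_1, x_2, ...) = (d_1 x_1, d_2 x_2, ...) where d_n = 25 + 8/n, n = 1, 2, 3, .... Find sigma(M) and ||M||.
sigma(M) = {25 + 8/n : n ≥ 1} ∪ {25}; ||M|| = 33

A bounded diagonal operator on l^2 with diagonal entries d_n has spectrum equal to the closure of {d_n : n ≥ 1}: every d_n is an eigenvalue (with eigenvector e_n), so {d_n} ⊂ sigma(M); the spectrum is closed, so its closure is too; and for lambda not in the closure, (M - lambda I) has bounded inverse (the diagonal entries 1/(d_n - lambda) are bounded). For our sequence d_n = 25 + 8/n, n = 1, 2, 3, ...:
  - {d_n} = {25 + 8/n : n ≥ 1}; the only limit point is 25
  - closure = {25 + 8/n : n ≥ 1} ∪ {25}
For the norm: a diagonal operator has ||M|| = sup_n |d_n|. Here d_n = 25 + 8/n is positive and decreasing, so sup_n |d_n| = d_1 = 25 + 8 = 33. So ||M|| = 33.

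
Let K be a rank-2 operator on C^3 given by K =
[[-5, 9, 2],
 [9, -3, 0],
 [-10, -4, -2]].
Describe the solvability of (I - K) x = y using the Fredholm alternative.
(I - K) is invertible (det(I - K) = -19 ≠ 0), so for every y in C^3 the equation (I - K) x = y has a unique solution.

K has rank 2 and factors as K = U V^T = u1 v1^T + u2 v2^T with u1 = (2, 0, -2), v1 = (2, 3, 1), u2 = (-3, 3, -2), v2 = (3, -1, 0) (multiplying out reproduces the displayed K). The nonzero eigenvalues of U V^T coincide with those of the 2 x 2 matrix G = V^T U = [[v1·u1, v1·u2], [v2·u1, v2·u2]] = [[2, 1], [6, -12]], and by the Sylvester determinant identity det(I_3 - U V^T) = det(I_2 - V^T U) = det([[-1, -1], [-6, 13]]) = (-1)(13) - (-1)(-6) = -19. (Direct check: I - K =
[[6, -9, -2],
 [-9, 4, 0],
 [10, 4, 3]]
has determinant -19.) The finite-dimensional Fredholm alternative says: either (I - K) is invertible, or ker(I - K) ≠ {0} and then range(I - K) = ker((I - K)^*)^⊥, with dim ker(I - K) = dim ker((I - K)^*). Since det(I - K) ≠ 0, 1 is not an eigenvalue of K and ker(I - K) = {0}, so we are in the first case: for every y there is a unique x = (I - K)^(-1) y. (Explicitly, by the Woodbury identity, (I - U V^T)^(-1) = I + U (I_2 - G)^(-1) V^T.)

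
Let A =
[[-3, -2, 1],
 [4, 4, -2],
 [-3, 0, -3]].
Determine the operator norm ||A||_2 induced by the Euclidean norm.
||A||_2 ≈ 7.1853 (= sqrt(largest eigenvalue of A^T A))

||A||_2 = sigma_max(A) = sqrt(lambda_max(A^T A)). Form the symmetric matrix M = A^T A =
[[34, 22, -2],
 [22, 20, -10],
 [-2, -10, 14]].
Its characteristic polynomial (trace, sum of principal 2x2 minors, determinant of M give the coefficients) is
  p(λ) = det(λ I - M) = λ^3 - 68λ^2 + 848λ - 144.
No integer candidate from the rational root theorem (±divisors of 144) is a root, so the roots are irrational. The cubic discriminant is Δ = 853728512 > 0, so there are three distinct real roots. p(0) = -144 and p(1) = 637 have opposite signs, so a root lies in (0, 1); Newton's method refines it to λ ≈ 0.1722. p(16) = 112 and p(17) = -467 have opposite signs, so a root lies in (16, 17); Newton's method refines it to λ ≈ 16.1986. p(51) = -1113 and p(52) = 688 have opposite signs, so a root lies in (51, 52); Newton's method refines it to λ ≈ 51.6292. Check (Vieta): the three roots sum to 68, matching tr M = 68.
So the eigenvalues of A^T A are ≈ 0.1722, 16.1986, 51.6292 (all ≥ 0, as they must be for A^T A). The largest is λ_max ≈ 51.6292, hence ||A||_2 = sqrt(λ_max) ≈ 7.1853.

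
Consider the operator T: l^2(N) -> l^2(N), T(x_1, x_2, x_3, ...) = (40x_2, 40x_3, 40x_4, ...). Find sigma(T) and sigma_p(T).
sigma(T) = closed disk {z in C : |z| ≤ 40}; sigma_p(T) = open disk {z in C : |z| < 40}

Note T = 40·V where V is the unit left shift (V x)_k = x_{k+1}; so sigma(T) = 40·sigma(V) and ||T|| = 40||V||. ||T x||^2 = 1600sum_{k≥2} |x_k|^2 ≤ 1600||x||^2, with equality on {x : x_1 = 0}, so ||T|| = 40. For any lambda with |lambda| < 40, set r = lambda/40 (|r| < 1); the vector x = (1, r, r^2, ...) is in l^2 and satisfies T x = 40(r, r^2, ...) = lambda x, so lambda is an eigenvalue. On the boundary |lambda| = 40 the geometric series diverges, so no l^2 eigenvector exists, but these lambda lie in the approximate point spectrum. Hence sigma(T) is the closed disk of radius 40 and sigma_p(T) is the open disk.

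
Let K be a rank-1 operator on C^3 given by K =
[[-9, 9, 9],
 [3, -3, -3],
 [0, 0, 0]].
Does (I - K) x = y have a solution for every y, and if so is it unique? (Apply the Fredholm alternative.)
(I - K) is invertible (det(I - K) = 13 ≠ 0), so for every y in C^3 the equation (I - K) x = y has a unique solution.

K has rank 1, so it is an outer product K = u v^T: every row of K is a multiple of one row vector. Reading off the entries, u = (3, -1, 0) and v = (-3, 3, 3) (row i of K equals u_i·v^T). A rank-one matrix u v^T satisfies K u = u (v·u) and kills the (2)-dimensional subspace v^⊥, so its characteristic polynomial is lambda^2 (lambda - v·u) with v·u = tr K = -12. Hence the eigenvalues of I - K are 1 (multiplicity 2) and 1 - (-12) = 13, so det(I - K) = 13. (Direct check: I - K =
[[10, -9, -9],
 [-3, 4, 3],
 [0, 0, 1]]
has determinant 13.) The finite-dimensional Fredholm alternative says: either (I - K) is invertible, or ker(I - K) ≠ {0} and then range(I - K) = ker((I - K)^*)^⊥, with dim ker(I - K) = dim ker((I - K)^*). Since det(I - K) ≠ 0, 1 is not an eigenvalue of K and ker(I - K) = {0}, so we are in the first case: for every y there is a unique x = (I - K)^(-1) y. Explicitly, by the Sherman–Morrison formula, (I - u v^T)^(-1) = I + u v^T/(1 - v·u), i.e. (I - K)^(-1) = I + K/(13).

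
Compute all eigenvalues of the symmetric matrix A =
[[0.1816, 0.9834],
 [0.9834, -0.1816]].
sigma(A) ≈ {-1, 1}

A is real symmetric, so its spectrum consists of real eigenvalues. Expanding the characteristic polynomial of the displayed matrix gives
  det(λ I - A) = p(λ) = λ^2 + (0)λ + (-1).
Solving p(λ) = 0 yields eigenvalues ≈ -1, 1. (A is shown rounded to 4 decimals, so these recover the underlying integer eigenvalues to within that precision.)
Verification: the trace of A = 0 equals the sum of eigenvalues 0, and det(A) ≈ -1.0001 matches the eigenvalue product -1.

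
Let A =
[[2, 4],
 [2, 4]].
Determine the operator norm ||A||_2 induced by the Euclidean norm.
||A||_2 = sqrt(40) ≈ 6.3246 (= sqrt(largest eigenvalue of A^T A))

||A||_2 = sigma_max(A) = sqrt(lambda_max(A^T A)). Form the symmetric matrix M = A^T A =
[[8, 16],
 [16, 32]].
Its characteristic polynomial (trace, determinant of M give the coefficients) is
  p(λ) = det(λ I - M) = λ^2 - 40λ.
For λ^2 - 40λ the discriminant is 1600. It is a perfect square (40^2), so the roots are rational: λ = (40 ± 40)/2 = 40, 0.
So the eigenvalues of A^T A are ≈ 0, 40 (all ≥ 0, as they must be for A^T A). The largest is λ_max = 40, hence ||A||_2 = sqrt(λ_max) = sqrt(40) ≈ 6.3246.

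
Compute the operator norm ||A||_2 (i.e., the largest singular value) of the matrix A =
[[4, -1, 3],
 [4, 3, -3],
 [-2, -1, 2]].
||A||_2 ≈ 6.5973 (= sqrt(largest eigenvalue of A^T A))

||A||_2 = sigma_max(A) = sqrt(lambda_max(A^T A)). Form the symmetric matrix M = A^T A =
[[36, 10, -4],
 [10, 11, -14],
 [-4, -14, 22]].
Its characteristic polynomial (trace, sum of principal 2x2 minors, determinant of M give the coefficients) is
  p(λ) = det(λ I - M) = λ^3 - 69λ^2 + 1118λ - 400.
No integer candidate from the rational root theorem (±divisors of 400) is a root, so the roots are irrational. The cubic discriminant is Δ = 386716036 > 0, so there are three distinct real roots. p(0) = -400 and p(1) = 650 have opposite signs, so a root lies in (0, 1); Newton's method refines it to λ ≈ 0.366. p(25) = 50 and p(26) = -400 have opposite signs, so a root lies in (25, 26); Newton's method refines it to λ ≈ 25.1096. p(43) = -400 and p(44) = 392 have opposite signs, so a root lies in (43, 44); Newton's method refines it to λ ≈ 43.5244. Check (Vieta): the three roots sum to 69, matching tr M = 69.
So the eigenvalues of A^T A are ≈ 0.366, 25.1096, 43.5244 (all ≥ 0, as they must be for A^T A). The largest is λ_max ≈ 43.5244, hence ||A||_2 = sqrt(λ_max) ≈ 6.5973.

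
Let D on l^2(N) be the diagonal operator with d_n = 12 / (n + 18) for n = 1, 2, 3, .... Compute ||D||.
||D|| = 12/19 (attained at n = 1)

For D diagonal, ||D|| = sup_n |d_n| = sup_n 12/(n + 18). This is positive and strictly decreasing in n, so the supremum is attained at n = 1: d_1 = 12/(1 + 18) = 12/19. Hence ||D|| = 12/19.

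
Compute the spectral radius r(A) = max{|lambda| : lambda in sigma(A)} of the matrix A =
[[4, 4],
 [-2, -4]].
r(A) = sqrt(32)/2 ≈ 2.8284

The eigenvalues of A are the roots of its characteristic polynomial. With M = A (coefficients from the trace and determinant):
  p(λ) = det(λ I - M) = λ^2 - 8.
For λ^2 - 8 the discriminant is 32. It is nonnegative but not a perfect square, so the roots are real and irrational: λ = ± sqrt(32)/2 ≈ 2.8284, -2.8284.
Thus the eigenvalues (to 4 decimals) are 2.8284 (modulus 2.8284); -2.8284 (modulus 2.8284). The spectral radius is the largest modulus: r(A) = sqrt(32)/2 ≈ 2.8284. (Cross-check: r(A) ≤ ||A||_2 ≈ 7.1231; equality holds whenever A is normal, though it can also hold for some non-normal A.)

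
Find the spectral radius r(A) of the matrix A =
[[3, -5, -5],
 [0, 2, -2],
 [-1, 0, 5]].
r(A) ≈ 5.8434

The eigenvalues of A are the roots of its characteristic polynomial. With M = A (coefficients from the trace, the sum of principal 2x2 minors, and det A):
  p(λ) = det(λ I - M) = λ^3 - 10λ^2 + 26λ - 10.
No integer candidate from the rational root theorem (±divisors of 10) is a root, so the roots are irrational. The cubic discriminant is Δ = 1396 > 0, so there are three distinct real roots. p(0) = -10 and p(1) = 7 have opposite signs, so a root lies in (0, 1); Newton's method refines it to λ ≈ 0.4634. p(3) = 5 and p(4) = -2 have opposite signs, so a root lies in (3, 4); Newton's method refines it to λ ≈ 3.6932. p(5) = -5 and p(6) = 2 have opposite signs, so a root lies in (5, 6); Newton's method refines it to λ ≈ 5.8434. Check (Vieta): the three roots sum to 10, matching tr M = 10.
Thus the eigenvalues (to 4 decimals) are 0.4634 (modulus 0.4634); 3.6932 (modulus 3.6932); 5.8434 (modulus 5.8434). The spectral radius is the largest modulus: r(A) ≈ 5.8434. (Cross-check: r(A) ≤ ||A||_2 ≈ 8.6817; equality holds whenever A is normal, though it can also hold for some non-normal A.)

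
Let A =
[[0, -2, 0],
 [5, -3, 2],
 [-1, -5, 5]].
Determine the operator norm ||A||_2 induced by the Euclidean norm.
||A||_2 ≈ 8.225 (= sqrt(largest eigenvalue of A^T A))

||A||_2 = sigma_max(A) = sqrt(lambda_max(A^T A)). Form the symmetric matrix M = A^T A =
[[26, -10, 5],
 [-10, 38, -31],
 [5, -31, 29]].
Its characteristic polynomial (trace, sum of principal 2x2 minors, determinant of M give the coefficients) is
  p(λ) = det(λ I - M) = λ^3 - 93λ^2 + 1758λ - 2916.
No integer candidate from the rational root theorem (±divisors of 2916) is a root, so the roots are irrational. The cubic discriminant is Δ = 3967312500 > 0, so there are three distinct real roots. p(1) = -1250 and p(2) = 236 have opposite signs, so a root lies in (1, 2); Newton's method refines it to λ ≈ 1.8329. p(23) = 488 and p(24) = -468 have opposite signs, so a root lies in (23, 24); Newton's method refines it to λ ≈ 23.5163. p(67) = -1844 and p(68) = 1028 have opposite signs, so a root lies in (67, 68); Newton's method refines it to λ ≈ 67.6507. Check (Vieta): the three roots sum to 93, matching tr M = 93.
So the eigenvalues of A^T A are ≈ 1.8329, 23.5163, 67.6507 (all ≥ 0, as they must be for A^T A). The largest is λ_max ≈ 67.6507, hence ||A||_2 = sqrt(λ_max) ≈ 8.225.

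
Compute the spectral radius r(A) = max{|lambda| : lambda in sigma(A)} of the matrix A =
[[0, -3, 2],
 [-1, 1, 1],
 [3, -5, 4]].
r(A) ≈ 3.8576

The eigenvalues of A are the roots of its characteristic polynomial. With M = A (coefficients from the trace, the sum of principal 2x2 minors, and det A):
  p(λ) = det(λ I - M) = λ^3 - 5λ^2 + 17.
No integer candidate from the rational root theorem (±divisors of 17) is a root, so the roots are irrational. The cubic discriminant is Δ = 697 > 0, so there are three distinct real roots. p(-2) = -11 and p(-1) = 11 have opposite signs, so a root lies in (-2, -1); Newton's method refines it to λ ≈ -1.6044. p(2) = 5 and p(3) = -1 have opposite signs, so a root lies in (2, 3); Newton's method refines it to λ ≈ 2.7468. p(3) = -1 and p(4) = 1 have opposite signs, so a root lies in (3, 4); Newton's method refines it to λ ≈ 3.8576. Check (Vieta): the three roots sum to 5, matching tr M = 5.
Thus the eigenvalues (to 4 decimals) are -1.6044 (modulus 1.6044); 2.7468 (modulus 2.7468); 3.8576 (modulus 3.8576). The spectral radius is the largest modulus: r(A) ≈ 3.8576. (Cross-check: r(A) ≤ ||A||_2 ≈ 7.8292; equality holds whenever A is normal, though it can also hold for some non-normal A.)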